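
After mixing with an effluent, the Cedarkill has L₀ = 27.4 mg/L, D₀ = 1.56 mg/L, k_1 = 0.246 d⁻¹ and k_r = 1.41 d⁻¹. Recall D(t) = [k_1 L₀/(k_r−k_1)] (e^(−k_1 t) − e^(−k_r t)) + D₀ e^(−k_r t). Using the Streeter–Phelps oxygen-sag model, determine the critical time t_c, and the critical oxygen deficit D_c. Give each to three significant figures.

With k_r/k_1 = 5.732 and 1 − D₀(k_r−k_1)/(k_1 L₀) = 0.7306,
t_c = ln(5.732 × 0.7306) / (1.41 − 0.246) = ln(4.188) / 1.164 = 1.432/1.164 = 1.230 d.
L(t_c) = L₀ e^(−k_1 t_c) = 27.4 × 0.7388 = 20.24 mg/L, and at the critical point k_r D_c = k_1 L, so D_c = (0.246/1.41) × 20.24 = 3.532 mg/L.

t_c ≈ 1.23 d; D_c ≈ 3.53 mg/L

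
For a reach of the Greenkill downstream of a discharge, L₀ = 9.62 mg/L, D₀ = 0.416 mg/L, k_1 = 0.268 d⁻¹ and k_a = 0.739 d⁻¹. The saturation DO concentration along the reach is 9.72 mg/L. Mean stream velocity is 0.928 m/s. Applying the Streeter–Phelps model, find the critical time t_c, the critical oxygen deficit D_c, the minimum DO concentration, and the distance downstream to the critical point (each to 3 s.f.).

t_c ≈ 1.99 d; D_c ≈ 2.05 mg/L; min DO ≈ 7.67 mg/L; x_c ≈ 159 km

With k_a/k_1 = 2.757 and 1 − D₀(k_a−k_1)/(k_1 L₀) = 0.9240,
t_c = ln(2.757 × 0.9240) / (0.739 − 0.268) = ln(2.548) / 0.4710 = 0.9353/0.4710 = 1.986 d.
L(t_c) = L₀ e^(−k_1 t_c) = 9.62 × 0.5873 = 5.650 mg/L, and at the critical point k_a D_c = k_1 L, so D_c = (0.268/0.739) × 5.650 = 2.049 mg/L.
Minimum DO = C_s − D_c = 9.72 − 2.049 = 7.671 mg/L.
x_c = v t_c = 0.928 m/s × 1.986 d × 86400 s/d = 159200 m ≈ 159 km.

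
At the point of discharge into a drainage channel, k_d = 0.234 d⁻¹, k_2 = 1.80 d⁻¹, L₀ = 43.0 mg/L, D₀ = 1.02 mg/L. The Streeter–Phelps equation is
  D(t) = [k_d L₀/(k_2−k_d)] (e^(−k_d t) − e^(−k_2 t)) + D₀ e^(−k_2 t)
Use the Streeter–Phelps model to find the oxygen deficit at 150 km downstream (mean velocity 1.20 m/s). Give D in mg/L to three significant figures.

Travel time t = x/v = 150 km / (1.20 m/s) = 150000 m / 1.20 m/s = 125000 s = 1.447 d.
k_d L₀/(k_2−k_d) = 0.234×43.0/(1.80−0.234) = 10.06/1.566 = 6.425 mg/L.
e^(−k_d t) = e^(−0.234×1.447) = 0.7128; e^(−k_2 t) = e^(−1.80×1.447) = 0.07396.
D = 6.425 × (0.7128 − 0.07396) + 1.02 × 0.07396 = 4.105 + 0.07544 = 4.180 mg/L.

D ≈ 4.18 mg/L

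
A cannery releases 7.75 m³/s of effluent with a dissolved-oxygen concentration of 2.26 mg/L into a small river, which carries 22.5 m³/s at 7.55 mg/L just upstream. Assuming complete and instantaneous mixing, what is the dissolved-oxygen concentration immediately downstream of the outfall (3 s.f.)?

Flow-weighted mixing: C = (Q_r C_r + Q_w C_w)/(Q_r + Q_w)
= (22.5×7.55 + 7.75×2.26)/(22.5 + 7.75) = 187.4/30.25 = 6.195 mg/L.

6.19 mg/L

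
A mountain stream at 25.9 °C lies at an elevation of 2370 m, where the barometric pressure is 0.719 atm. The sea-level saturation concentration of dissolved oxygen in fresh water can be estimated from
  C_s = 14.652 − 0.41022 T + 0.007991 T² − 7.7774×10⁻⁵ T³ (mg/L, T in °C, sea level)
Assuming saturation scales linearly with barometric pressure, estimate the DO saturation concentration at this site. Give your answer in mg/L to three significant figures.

C_s ≈ 5.78 mg/L

At sea level: C_s = 14.652 − 0.41022×25.9 + 0.007991×25.9² − 7.7774×10⁻⁵×25.9³ = 8.037 mg/L.
Pressure correction: C_s' = 8.037 × 0.719 = 5.778 mg/L.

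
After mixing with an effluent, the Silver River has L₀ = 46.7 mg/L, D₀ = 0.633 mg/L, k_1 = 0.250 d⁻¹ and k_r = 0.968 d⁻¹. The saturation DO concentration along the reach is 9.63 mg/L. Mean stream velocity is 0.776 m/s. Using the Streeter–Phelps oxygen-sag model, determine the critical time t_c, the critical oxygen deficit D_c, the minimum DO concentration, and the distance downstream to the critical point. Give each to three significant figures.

t_c ≈ 1.83 d; D_c ≈ 7.63 mg/L; min DO ≈ 2.00 mg/L; x_c ≈ 123 km

At the critical point dD/dt = 0, so k_1 L₀ e^(−k_1 t) = k_r D. Substituting D(t) from the Streeter–Phelps equation and solving for t gives
t_c = ln[(k_r/k_1)(1 − D₀(k_r−k_1)/(k_1 L₀))] / (k_r−k_1).
Here k_r−k_1 = 0.7180 d⁻¹ and 1 − D₀(k_r−k_1)/(k_1 L₀) = 1 − 0.633×0.7180/(0.250×46.7) = 0.9611, so
t_c = ln(3.872 × 0.9611) / 0.7180 = 1.314 / 0.7180 = 1.830 d.
D_c = (k_1/k_r) L₀ e^(−k_1 t_c) = (0.250/0.968) × 46.7 × e^(−0.250×1.830) = 0.2583 × 46.7 × 0.6328 = 7.633 mg/L.
Minimum DO = C_s − D_c = 9.63 − 7.633 = 1.997 mg/L.
x_c = v t_c = 0.776 m/s × 1.830 d × 86400 s/d = 122700 m ≈ 123 km.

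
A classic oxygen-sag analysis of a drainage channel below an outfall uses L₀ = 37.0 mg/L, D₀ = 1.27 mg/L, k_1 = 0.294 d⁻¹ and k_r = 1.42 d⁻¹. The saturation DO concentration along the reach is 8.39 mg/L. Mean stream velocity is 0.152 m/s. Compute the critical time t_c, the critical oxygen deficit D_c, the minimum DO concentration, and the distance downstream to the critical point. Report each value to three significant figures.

t_c ≈ 1.27 d; D_c ≈ 5.27 mg/L; min DO ≈ 3.12 mg/L; x_c ≈ 16.7 km

With k_r/k_1 = 4.830 and 1 − D₀(k_r−k_1)/(k_1 L₀) = 0.8685,
t_c = ln(4.830 × 0.8685) / (1.42 − 0.294) = ln(4.195) / 1.126 = 1.434/1.126 = 1.273 d.
L(t_c) = L₀ e^(−k_1 t_c) = 37.0 × 0.6877 = 25.45 mg/L, and at the critical point k_r D_c = k_1 L, so D_c = (0.294/1.42) × 25.45 = 5.268 mg/L.
Minimum DO = C_s − D_c = 8.39 − 5.268 = 3.122 mg/L.
x_c = v t_c = 0.152 m/s × 1.273 d × 86400 s/d = 16720 m ≈ 16.7 km.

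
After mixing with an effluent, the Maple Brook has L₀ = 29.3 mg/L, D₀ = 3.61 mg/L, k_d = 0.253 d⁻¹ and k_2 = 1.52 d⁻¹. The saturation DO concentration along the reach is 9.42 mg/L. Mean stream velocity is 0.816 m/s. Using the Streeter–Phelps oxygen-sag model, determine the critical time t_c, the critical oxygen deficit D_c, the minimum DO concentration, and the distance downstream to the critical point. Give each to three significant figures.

With k_2/k_d = 6.008 and 1 − D₀(k_2−k_d)/(k_d L₀) = 0.3830,
t_c = ln(6.008 × 0.3830) / (1.52 − 0.253) = ln(2.301) / 1.267 = 0.8333/1.267 = 0.6577 d.
D_c = (k_d/k_2) L₀ e^(−k_d t_c) = (0.253/1.52) × 29.3 × e^(−0.253×0.6577) = 0.1664 × 29.3 × 0.8467 = 4.129 mg/L.
Minimum DO = C_s − D_c = 9.42 − 4.129 = 5.291 mg/L.
x_c = v t_c = 0.816 m/s × 0.6577 d × 86400 s/d = 46370 m ≈ 46.4 km.

t_c ≈ 0.658 d; D_c ≈ 4.13 mg/L; min DO ≈ 5.29 mg/L; x_c ≈ 46.4 km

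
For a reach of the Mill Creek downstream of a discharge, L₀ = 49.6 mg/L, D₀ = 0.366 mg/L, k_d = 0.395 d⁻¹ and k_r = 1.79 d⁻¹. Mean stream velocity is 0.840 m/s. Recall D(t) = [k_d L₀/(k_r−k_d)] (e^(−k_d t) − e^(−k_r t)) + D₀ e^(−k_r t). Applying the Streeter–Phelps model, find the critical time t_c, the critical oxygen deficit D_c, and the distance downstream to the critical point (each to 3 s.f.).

t_c ≈ 1.06 d; D_c ≈ 7.19 mg/L; x_c ≈ 77.2 km

t_c = [1/(k_r−k_d)] ln[(k_r/k_d)(1 − D₀(k_r−k_d)/(k_d L₀))]
= [1/(1.79−0.395)] ln[(1.79/0.395)(1 − 0.366×1.395/(0.395×49.6))]
= (1/1.395) ln[4.532 × 0.9739] = 0.7168 × ln(4.414) = 0.7168 × 1.485 = 1.064 d.
D_c = (k_d/k_r) L₀ e^(−k_d t_c) = (0.395/1.79) × 49.6 × e^(−0.395×1.064) = 0.2207 × 49.6 × 0.6568 = 7.189 mg/L.
x_c = v t_c = 0.840 m/s × 1.064 d × 86400 s/d = 77240 m ≈ 77.2 km.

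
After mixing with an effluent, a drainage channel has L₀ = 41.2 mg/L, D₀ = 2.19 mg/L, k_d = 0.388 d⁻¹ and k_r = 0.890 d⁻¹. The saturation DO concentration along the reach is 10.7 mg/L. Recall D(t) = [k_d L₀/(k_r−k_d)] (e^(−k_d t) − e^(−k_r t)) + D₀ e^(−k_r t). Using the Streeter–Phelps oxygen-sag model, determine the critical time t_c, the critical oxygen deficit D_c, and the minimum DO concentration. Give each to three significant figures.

At the critical point dD/dt = 0, so k_d L₀ e^(−k_d t) = k_r D. Substituting D(t) from the Streeter–Phelps equation and solving for t gives
t_c = ln[(k_r/k_d)(1 − D₀(k_r−k_d)/(k_d L₀))] / (k_r−k_d).
Here k_r−k_d = 0.5020 d⁻¹ and 1 − D₀(k_r−k_d)/(k_d L₀) = 1 − 2.19×0.5020/(0.388×41.2) = 0.9312, so
t_c = ln(2.294 × 0.9312) / 0.5020 = 0.7590 / 0.5020 = 1.512 d.
L(t_c) = L₀ e^(−k_d t_c) = 41.2 × 0.5562 = 22.92 mg/L, and at the critical point k_r D_c = k_d L, so D_c = (0.388/0.890) × 22.92 = 9.990 mg/L.
Minimum DO = C_s − D_c = 10.7 − 9.990 = 0.7097 mg/L.

t_c ≈ 1.51 d; D_c ≈ 9.99 mg/L; min DO ≈ 0.710 mg/L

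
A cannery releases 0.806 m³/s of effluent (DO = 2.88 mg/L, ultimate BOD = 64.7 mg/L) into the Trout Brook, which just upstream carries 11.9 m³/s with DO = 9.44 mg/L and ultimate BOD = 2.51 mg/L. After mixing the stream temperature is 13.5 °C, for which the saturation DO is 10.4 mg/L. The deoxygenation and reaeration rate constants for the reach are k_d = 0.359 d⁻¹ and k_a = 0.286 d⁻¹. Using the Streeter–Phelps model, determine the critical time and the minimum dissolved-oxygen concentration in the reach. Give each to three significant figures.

Mixed DO = (11.9×9.44 + 0.806×2.88)/(11.9+0.806) = 114.7/12.71 = 9.024 mg/L.
Mixed L₀ = (11.9×2.51 + 0.806×64.7)/(12.71) = 82.02/12.71 = 6.455 mg/L.
Initial deficit D₀ = C_s − DO₀ = 10.4 − 9.024 = 1.376 mg/L.
t_c = (1/-0.07300) ln[(0.286/0.359)(1 − 1.376×-0.07300/(0.359×6.455))] = -13.70 × ln(0.8312) = 2.533 d.
D_c = (0.359/0.286) × 6.455 × e^(−0.359×2.533) = 1.255 × 6.455 × 0.4028 = 3.264 mg/L.
Minimum DO = 10.4 − 3.264 = 7.136 mg/L.

t_c ≈ 2.53 d; minimum DO ≈ 7.14 mg/L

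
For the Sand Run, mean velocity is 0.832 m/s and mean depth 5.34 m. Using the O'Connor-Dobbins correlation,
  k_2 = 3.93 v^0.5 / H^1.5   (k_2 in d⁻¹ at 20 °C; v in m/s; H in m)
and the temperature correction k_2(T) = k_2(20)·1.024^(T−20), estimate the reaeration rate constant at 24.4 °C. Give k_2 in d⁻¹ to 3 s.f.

k_2 ≈ 0.322 d⁻¹

k_2(20) = 3.93 × 0.832^0.5 / 5.34^1.5 = 3.93 × 0.9121 / 12.34 = 0.2905 d⁻¹.
k_2(24.4) = 0.2905 × 1.024^(24.4−20) = 0.2905 × 1.110 = 0.3224 d⁻¹.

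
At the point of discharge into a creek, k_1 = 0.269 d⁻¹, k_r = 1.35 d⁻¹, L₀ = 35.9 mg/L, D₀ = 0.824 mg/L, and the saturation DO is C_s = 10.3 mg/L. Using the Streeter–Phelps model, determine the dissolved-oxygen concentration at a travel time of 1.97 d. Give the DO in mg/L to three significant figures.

k_1 L₀/(k_r−k_1) = 0.269×35.9/(1.35−0.269) = 9.657/1.081 = 8.933 mg/L.
e^(−k_1 t) = e^(−0.269×1.970) = 0.5886; e^(−k_r t) = e^(−1.35×1.970) = 0.06998.
D = 8.933 × (0.5886 − 0.06998) + 0.824 × 0.06998 = 4.633 + 0.05767 = 4.691 mg/L.
DO = C_s − D = 10.3 − 4.691 = 5.609 mg/L.

DO ≈ 5.61 mg/L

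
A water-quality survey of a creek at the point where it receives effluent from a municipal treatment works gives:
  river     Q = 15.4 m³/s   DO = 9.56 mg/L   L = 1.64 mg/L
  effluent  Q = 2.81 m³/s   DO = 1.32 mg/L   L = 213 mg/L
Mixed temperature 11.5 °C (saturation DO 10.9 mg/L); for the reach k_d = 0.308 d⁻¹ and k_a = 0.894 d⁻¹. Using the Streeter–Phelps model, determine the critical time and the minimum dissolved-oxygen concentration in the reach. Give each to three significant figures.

t_c ≈ 1.55 d; minimum DO ≈ 3.58 mg/L

Mixed DO = (15.4×9.56 + 2.81×1.32)/(15.4+2.81) = 150.9/18.21 = 8.288 mg/L.
Mixed L₀ = (15.4×1.64 + 2.81×213)/(18.21) = 623.8/18.21 = 34.26 mg/L.
Initial deficit D₀ = C_s − DO₀ = 10.9 − 8.288 = 2.612 mg/L.
t_c = (1/0.5860) ln[(0.894/0.308)(1 − 2.612×0.5860/(0.308×34.26))] = 1.706 × ln(2.482) = 1.551 d.
D_c = (0.308/0.894) × 34.26 × e^(−0.308×1.551) = 0.3445 × 34.26 × 0.6202 = 7.319 mg/L.
Minimum DO = 10.9 − 7.319 = 3.581 mg/L.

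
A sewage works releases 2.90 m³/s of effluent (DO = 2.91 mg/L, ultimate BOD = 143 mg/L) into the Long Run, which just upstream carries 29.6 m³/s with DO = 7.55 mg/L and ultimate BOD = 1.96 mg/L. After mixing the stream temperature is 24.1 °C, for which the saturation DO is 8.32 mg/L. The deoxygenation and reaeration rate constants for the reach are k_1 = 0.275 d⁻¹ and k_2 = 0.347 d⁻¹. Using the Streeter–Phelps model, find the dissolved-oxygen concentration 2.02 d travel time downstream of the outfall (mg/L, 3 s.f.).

Mixed DO = (29.6×7.55 + 2.90×2.91)/(29.6+2.90) = 231.9/32.50 = 7.136 mg/L.
Mixed L₀ = (29.6×1.96 + 2.90×143)/(32.50) = 472.7/32.50 = 14.55 mg/L.
Initial deficit D₀ = C_s − DO₀ = 8.32 − 7.136 = 1.184 mg/L.
D(2.02) = [0.275×14.55/(0.347−0.275)](e^(−0.275×2.02) − e^(−0.347×2.02)) + 1.184 e^(−0.347×2.02)
= 55.55 × (0.5738 − 0.4961) + 1.184 × 0.4961 = 4.902 mg/L.
DO = 8.32 − 4.902 = 3.418 mg/L.

DO ≈ 3.42 mg/L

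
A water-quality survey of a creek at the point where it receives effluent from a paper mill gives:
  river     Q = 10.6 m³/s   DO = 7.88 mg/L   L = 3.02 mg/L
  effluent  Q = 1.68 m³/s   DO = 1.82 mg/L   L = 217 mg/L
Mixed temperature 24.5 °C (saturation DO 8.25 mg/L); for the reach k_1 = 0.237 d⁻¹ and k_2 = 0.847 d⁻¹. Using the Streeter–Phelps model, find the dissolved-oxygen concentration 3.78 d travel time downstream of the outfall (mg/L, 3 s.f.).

Mixed DO = (10.6×7.88 + 1.68×1.82)/(10.6+1.68) = 86.59/12.28 = 7.051 mg/L.
Mixed L₀ = (10.6×3.02 + 1.68×217)/(12.28) = 396.6/12.28 = 32.29 mg/L.
Initial deficit D₀ = C_s − DO₀ = 8.25 − 7.051 = 1.199 mg/L.
D(3.78) = [0.237×32.29/(0.847−0.237)](e^(−0.237×3.78) − e^(−0.847×3.78)) + 1.199 e^(−0.847×3.78)
= 12.55 × (0.4083 − 0.04069) + 1.199 × 0.04069 = 4.661 mg/L.
DO = 8.25 − 4.661 = 3.589 mg/L.

DO ≈ 3.59 mg/L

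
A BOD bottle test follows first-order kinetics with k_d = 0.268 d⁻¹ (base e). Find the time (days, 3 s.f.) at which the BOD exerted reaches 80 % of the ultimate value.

t ≈ 6.01 d

y/L₀ = 1 − e^(−k_d t) = 0.80 ⇒ e^(−k_d t) = 0.200
t = −ln(0.200) / 0.268 = 1.609 / 0.268 = 6.005 d.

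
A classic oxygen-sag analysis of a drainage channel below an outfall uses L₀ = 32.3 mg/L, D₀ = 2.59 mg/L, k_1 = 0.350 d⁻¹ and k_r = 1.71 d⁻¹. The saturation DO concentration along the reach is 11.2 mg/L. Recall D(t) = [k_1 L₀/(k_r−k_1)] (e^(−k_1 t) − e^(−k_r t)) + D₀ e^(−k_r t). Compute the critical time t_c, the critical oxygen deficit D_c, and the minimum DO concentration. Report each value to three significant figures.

t_c = [1/(k_r−k_1)] ln[(k_r/k_1)(1 − D₀(k_r−k_1)/(k_1 L₀))]
= [1/(1.71−0.350)] ln[(1.71/0.350)(1 − 2.59×1.360/(0.350×32.3))]
= (1/1.360) ln[4.886 × 0.6884] = 0.7353 × ln(3.363) = 0.7353 × 1.213 = 0.8919 d.
D_c = (k_1/k_r) L₀ e^(−k_1 t_c) = (0.350/1.71) × 32.3 × e^(−0.350×0.8919) = 0.2047 × 32.3 × 0.7319 = 4.838 mg/L.
Minimum DO = C_s − D_c = 11.2 − 4.838 = 6.362 mg/L.

t_c ≈ 0.892 d; D_c ≈ 4.84 mg/L; min DO ≈ 6.36 mg/L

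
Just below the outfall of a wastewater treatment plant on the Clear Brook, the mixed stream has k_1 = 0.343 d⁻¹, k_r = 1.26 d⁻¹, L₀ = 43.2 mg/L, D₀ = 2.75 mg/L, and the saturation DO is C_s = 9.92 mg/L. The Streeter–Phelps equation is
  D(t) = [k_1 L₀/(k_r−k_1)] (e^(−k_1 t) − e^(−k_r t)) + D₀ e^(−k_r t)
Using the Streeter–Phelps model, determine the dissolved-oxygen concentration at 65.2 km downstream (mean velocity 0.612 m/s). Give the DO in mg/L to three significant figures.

DO ≈ 2.17 mg/L

Travel time t = x/v = 65.2 km / (0.612 m/s) = 65200 m / 0.612 m/s = 106500 s = 1.233 d.
k_1 L₀/(k_r−k_1) = 0.343×43.2/(1.26−0.343) = 14.82/0.9170 = 16.16 mg/L.
e^(−k_1 t) = e^(−0.343×1.233) = 0.6551; e^(−k_r t) = e^(−1.26×1.233) = 0.2115.
D = 16.16 × (0.6551 − 0.2115) + 2.75 × 0.2115 = 7.169 + 0.5816 = 7.750 mg/L.
DO = C_s − D = 9.92 − 7.750 = 2.170 mg/L.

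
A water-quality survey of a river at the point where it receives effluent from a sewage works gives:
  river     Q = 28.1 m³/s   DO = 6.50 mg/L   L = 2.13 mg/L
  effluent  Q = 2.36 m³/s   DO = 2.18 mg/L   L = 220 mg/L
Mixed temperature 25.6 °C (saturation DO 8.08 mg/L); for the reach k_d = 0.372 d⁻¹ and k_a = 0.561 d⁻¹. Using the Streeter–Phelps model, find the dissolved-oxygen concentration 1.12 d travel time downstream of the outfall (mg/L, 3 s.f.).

Mixed DO = (28.1×6.50 + 2.36×2.18)/(28.1+2.36) = 187.8/30.46 = 6.165 mg/L.
Mixed L₀ = (28.1×2.13 + 2.36×220)/(30.46) = 579.1/30.46 = 19.01 mg/L.
Initial deficit D₀ = C_s − DO₀ = 8.08 − 6.165 = 1.915 mg/L.
D(1.12) = [0.372×19.01/(0.561−0.372)](e^(−0.372×1.12) − e^(−0.561×1.12)) + 1.915 e^(−0.561×1.12)
= 37.42 × (0.6593 − 0.5335) + 1.915 × 0.5335 = 5.727 mg/L.
DO = 8.08 − 5.727 = 2.353 mg/L.

DO ≈ 2.35 mg/L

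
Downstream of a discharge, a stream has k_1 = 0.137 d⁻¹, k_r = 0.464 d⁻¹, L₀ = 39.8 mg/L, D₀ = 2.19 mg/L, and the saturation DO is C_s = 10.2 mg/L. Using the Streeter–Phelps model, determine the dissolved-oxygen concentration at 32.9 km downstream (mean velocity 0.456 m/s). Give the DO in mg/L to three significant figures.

Travel time t = x/v = 32.9 km / (0.456 m/s) = 32900 m / 0.456 m/s = 72150 s = 0.8351 d.
k_1 L₀/(k_r−k_1) = 0.137×39.8/(0.464−0.137) = 5.453/0.3270 = 16.67 mg/L.
e^(−k_1 t) = e^(−0.137×0.8351) = 0.8919; e^(−k_r t) = e^(−0.464×0.8351) = 0.6788.
D = 16.67 × (0.8919 − 0.6788) + 2.19 × 0.6788 = 3.554 + 1.487 = 5.040 mg/L.
DO = C_s − D = 10.2 − 5.040 = 5.160 mg/L.

DO ≈ 5.16 mg/L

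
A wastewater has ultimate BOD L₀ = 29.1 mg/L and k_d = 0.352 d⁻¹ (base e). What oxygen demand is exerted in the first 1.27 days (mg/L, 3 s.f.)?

y_t = L₀(1 − e^(−k_d t)) = 29.1 × (1 − e^(−0.352×1.27))
= 29.1 × (1 − 0.6395) = 29.1 × 0.3605 = 10.49 mg/L.

y ≈ 10.5 mg/L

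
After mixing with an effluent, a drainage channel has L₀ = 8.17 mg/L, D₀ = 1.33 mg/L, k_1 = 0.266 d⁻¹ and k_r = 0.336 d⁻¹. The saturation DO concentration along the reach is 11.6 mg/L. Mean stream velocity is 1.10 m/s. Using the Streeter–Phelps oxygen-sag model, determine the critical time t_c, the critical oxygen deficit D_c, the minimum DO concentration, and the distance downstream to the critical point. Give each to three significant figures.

t_c ≈ 2.71 d; D_c ≈ 3.14 mg/L; min DO ≈ 8.46 mg/L; x_c ≈ 258 km

With k_r/k_1 = 1.263 and 1 − D₀(k_r−k_1)/(k_1 L₀) = 0.9572,
t_c = ln(1.263 × 0.9572) / (0.336 − 0.266) = ln(1.209) / 0.07000 = 0.1898/0.07000 = 2.712 d.
L(t_c) = L₀ e^(−k_1 t_c) = 8.17 × 0.4861 = 3.971 mg/L, and at the critical point k_r D_c = k_1 L, so D_c = (0.266/0.336) × 3.971 = 3.144 mg/L.
Minimum DO = C_s − D_c = 11.6 − 3.144 = 8.456 mg/L.
x_c = v t_c = 1.10 m/s × 2.712 d × 86400 s/d = 257700 m ≈ 258 km.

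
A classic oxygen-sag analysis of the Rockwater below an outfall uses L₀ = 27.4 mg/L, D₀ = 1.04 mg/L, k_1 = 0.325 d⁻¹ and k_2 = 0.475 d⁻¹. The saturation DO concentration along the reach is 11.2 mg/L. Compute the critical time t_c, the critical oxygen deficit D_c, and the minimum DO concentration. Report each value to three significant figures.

t_c ≈ 2.41 d; D_c ≈ 8.56 mg/L; min DO ≈ 2.64 mg/L

With k_2/k_1 = 1.462 and 1 − D₀(k_2−k_1)/(k_1 L₀) = 0.9825,
t_c = ln(1.462 × 0.9825) / (0.475 − 0.325) = ln(1.436) / 0.1500 = 0.3618/0.1500 = 2.412 d.
D_c = (k_1/k_2) L₀ e^(−k_1 t_c) = (0.325/0.475) × 27.4 × e^(−0.325×2.412) = 0.6842 × 27.4 × 0.4566 = 8.560 mg/L.
Minimum DO = C_s − D_c = 11.2 − 8.560 = 2.640 mg/L.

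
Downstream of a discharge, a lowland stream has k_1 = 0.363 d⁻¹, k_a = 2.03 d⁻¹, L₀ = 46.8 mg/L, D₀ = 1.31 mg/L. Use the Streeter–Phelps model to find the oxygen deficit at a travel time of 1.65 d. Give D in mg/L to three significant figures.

k_1 L₀/(k_a−k_1) = 0.363×46.8/(2.03−0.363) = 16.99/1.667 = 10.19 mg/L.
e^(−k_1 t) = e^(−0.363×1.650) = 0.5494; e^(−k_a t) = e^(−2.03×1.650) = 0.03510.
D = 10.19 × (0.5494 − 0.03510) + 1.31 × 0.03510 = 5.241 + 0.04598 = 5.287 mg/L.

D ≈ 5.29 mg/L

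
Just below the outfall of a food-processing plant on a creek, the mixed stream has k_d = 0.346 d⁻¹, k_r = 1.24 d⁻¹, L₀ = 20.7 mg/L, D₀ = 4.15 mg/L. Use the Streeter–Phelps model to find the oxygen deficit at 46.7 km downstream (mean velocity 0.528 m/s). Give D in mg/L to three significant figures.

D ≈ 4.54 mg/L

Travel time t = x/v = 46.7 km / (0.528 m/s) = 46700 m / 0.528 m/s = 88450 s = 1.024 d.
k_d L₀/(k_r−k_d) = 0.346×20.7/(1.24−0.346) = 7.162/0.8940 = 8.011 mg/L.
e^(−k_d t) = e^(−0.346×1.024) = 0.7017; e^(−k_r t) = e^(−1.24×1.024) = 0.2810.
D = 8.011 × (0.7017 − 0.2810) + 4.15 × 0.2810 = 3.371 + 1.166 = 4.537 mg/L.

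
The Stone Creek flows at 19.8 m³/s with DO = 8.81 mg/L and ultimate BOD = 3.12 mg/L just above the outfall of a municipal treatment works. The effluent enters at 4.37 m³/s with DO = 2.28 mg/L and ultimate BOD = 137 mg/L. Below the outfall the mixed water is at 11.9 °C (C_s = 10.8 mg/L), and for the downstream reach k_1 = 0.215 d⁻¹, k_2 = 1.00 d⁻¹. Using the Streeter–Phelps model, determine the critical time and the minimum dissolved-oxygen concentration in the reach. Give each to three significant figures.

Mixed DO = (19.8×8.81 + 4.37×2.28)/(19.8+4.37) = 184.4/24.17 = 7.629 mg/L.
Mixed L₀ = (19.8×3.12 + 4.37×137)/(24.17) = 660.5/24.17 = 27.33 mg/L.
Initial deficit D₀ = C_s − DO₀ = 10.8 − 7.629 = 3.171 mg/L.
t_c = (1/0.7850) ln[(1.00/0.215)(1 − 3.171×0.7850/(0.215×27.33))] = 1.274 × ln(2.681) = 1.256 d.
D_c = (0.215/1.00) × 27.33 × e^(−0.215×1.256) = 0.2150 × 27.33 × 0.7633 = 4.485 mg/L.
Minimum DO = 10.8 − 4.485 = 6.315 mg/L.

t_c ≈ 1.26 d; minimum DO ≈ 6.32 mg/L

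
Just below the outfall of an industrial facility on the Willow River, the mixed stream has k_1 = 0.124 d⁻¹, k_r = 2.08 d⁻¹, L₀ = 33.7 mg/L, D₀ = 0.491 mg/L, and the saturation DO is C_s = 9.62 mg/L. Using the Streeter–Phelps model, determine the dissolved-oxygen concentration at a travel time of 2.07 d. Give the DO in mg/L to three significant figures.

k_1 L₀/(k_r−k_1) = 0.124×33.7/(2.08−0.124) = 4.179/1.956 = 2.136 mg/L.
e^(−k_1 t) = e^(−0.124×2.070) = 0.7736; e^(−k_r t) = e^(−2.08×2.070) = 0.01349.
D = 2.136 × (0.7736 − 0.01349) + 0.491 × 0.01349 = 1.624 + 0.006625 = 1.631 mg/L.
DO = C_s − D = 9.62 − 1.631 = 7.989 mg/L.

DO ≈ 7.99 mg/L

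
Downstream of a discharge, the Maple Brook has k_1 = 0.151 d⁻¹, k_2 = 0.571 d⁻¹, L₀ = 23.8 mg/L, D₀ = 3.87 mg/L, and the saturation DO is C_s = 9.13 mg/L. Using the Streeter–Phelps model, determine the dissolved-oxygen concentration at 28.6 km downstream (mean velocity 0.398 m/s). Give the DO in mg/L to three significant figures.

DO ≈ 4.50 mg/L

Travel time t = x/v = 28.6 km / (0.398 m/s) = 28600 m / 0.398 m/s = 71860 s = 0.8317 d.
k_1 L₀/(k_2−k_1) = 0.151×23.8/(0.571−0.151) = 3.594/0.4200 = 8.557 mg/L.
e^(−k_1 t) = e^(−0.151×0.8317) = 0.8820; e^(−k_2 t) = e^(−0.571×0.8317) = 0.6219.
D = 8.557 × (0.8820 − 0.6219) + 3.87 × 0.6219 = 2.225 + 2.407 = 4.632 mg/L.
DO = C_s − D = 9.13 − 4.632 = 4.498 mg/L.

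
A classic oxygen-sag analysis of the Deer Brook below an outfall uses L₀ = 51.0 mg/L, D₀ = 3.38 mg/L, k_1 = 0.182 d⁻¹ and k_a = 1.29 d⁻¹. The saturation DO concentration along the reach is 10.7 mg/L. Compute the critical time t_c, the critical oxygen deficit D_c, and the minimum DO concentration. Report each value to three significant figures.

t_c ≈ 1.30 d; D_c ≈ 5.68 mg/L; min DO ≈ 5.02 mg/L

t_c = [1/(k_a−k_1)] ln[(k_a/k_1)(1 − D₀(k_a−k_1)/(k_1 L₀))]
= [1/(1.29−0.182)] ln[(1.29/0.182)(1 − 3.38×1.108/(0.182×51.0))]
= (1/1.108) ln[7.088 × 0.5965] = 0.9025 × ln(4.228) = 0.9025 × 1.442 = 1.301 d.
D_c = (k_1/k_a) L₀ e^(−k_1 t_c) = (0.182/1.29) × 51.0 × e^(−0.182×1.301) = 0.1411 × 51.0 × 0.7891 = 5.678 mg/L.
Minimum DO = C_s − D_c = 10.7 − 5.678 = 5.022 mg/L.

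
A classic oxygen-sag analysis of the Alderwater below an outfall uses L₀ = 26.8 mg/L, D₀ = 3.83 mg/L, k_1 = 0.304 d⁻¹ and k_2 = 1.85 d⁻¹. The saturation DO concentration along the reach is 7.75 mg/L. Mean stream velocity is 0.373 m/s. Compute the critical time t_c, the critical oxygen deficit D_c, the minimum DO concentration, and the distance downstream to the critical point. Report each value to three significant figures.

t_c ≈ 0.329 d; D_c ≈ 3.98 mg/L; min DO ≈ 3.77 mg/L; x_c ≈ 10.6 km

t_c = [1/(k_2−k_1)] ln[(k_2/k_1)(1 − D₀(k_2−k_1)/(k_1 L₀))]
= [1/(1.85−0.304)] ln[(1.85/0.304)(1 − 3.83×1.546/(0.304×26.8))]
= (1/1.546) ln[6.086 × 0.2732] = 0.6468 × ln(1.663) = 0.6468 × 0.5085 = 0.3289 d.
D_c = (k_1/k_2) L₀ e^(−k_1 t_c) = (0.304/1.85) × 26.8 × e^(−0.304×0.3289) = 0.1643 × 26.8 × 0.9049 = 3.985 mg/L.
Minimum DO = C_s − D_c = 7.75 − 3.985 = 3.765 mg/L.
x_c = v t_c = 0.373 m/s × 0.3289 d × 86400 s/d = 10600 m ≈ 10.6 km.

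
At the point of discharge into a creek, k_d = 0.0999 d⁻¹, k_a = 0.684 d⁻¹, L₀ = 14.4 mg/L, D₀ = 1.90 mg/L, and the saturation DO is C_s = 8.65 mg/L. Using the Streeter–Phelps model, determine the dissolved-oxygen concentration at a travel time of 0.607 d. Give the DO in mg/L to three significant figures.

DO ≈ 6.70 mg/L

k_d L₀/(k_a−k_d) = 0.0999×14.4/(0.684−0.0999) = 1.439/0.5841 = 2.463 mg/L.
e^(−k_d t) = e^(−0.0999×0.6070) = 0.9412; e^(−k_a t) = e^(−0.684×0.6070) = 0.6602.
D = 2.463 × (0.9412 − 0.6602) + 1.90 × 0.6602 = 0.6919 + 1.254 = 1.946 mg/L.
DO = C_s − D = 8.65 − 1.946 = 6.704 mg/L.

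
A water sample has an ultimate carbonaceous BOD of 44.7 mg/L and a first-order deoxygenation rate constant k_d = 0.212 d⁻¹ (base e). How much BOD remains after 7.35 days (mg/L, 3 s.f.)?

L ≈ 9.41 mg/L

L_t = L₀ e^(−k_d t) = 44.7 × e^(−0.212×7.35) = 44.7 × 0.2105 = 9.410 mg/L.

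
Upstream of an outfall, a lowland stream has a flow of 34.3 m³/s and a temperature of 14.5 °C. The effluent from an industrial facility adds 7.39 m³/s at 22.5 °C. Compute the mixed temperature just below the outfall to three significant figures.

15.9 °C

Flow-weighted mixing: C = (Q_r C_r + Q_w C_w)/(Q_r + Q_w)
= (34.3×14.5 + 7.39×22.5)/(34.3 + 7.39) = 663.6/41.69 = 15.92 °C.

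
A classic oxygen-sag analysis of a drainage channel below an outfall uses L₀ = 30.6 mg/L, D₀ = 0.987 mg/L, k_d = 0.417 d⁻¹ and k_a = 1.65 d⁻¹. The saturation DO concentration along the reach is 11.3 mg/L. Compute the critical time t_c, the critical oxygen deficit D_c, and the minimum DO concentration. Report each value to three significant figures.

t_c = [1/(k_a−k_d)] ln[(k_a/k_d)(1 − D₀(k_a−k_d)/(k_d L₀))]
= [1/(1.65−0.417)] ln[(1.65/0.417)(1 − 0.987×1.233/(0.417×30.6))]
= (1/1.233) ln[3.957 × 0.9046] = 0.8110 × ln(3.579) = 0.8110 × 1.275 = 1.034 d.
L(t_c) = L₀ e^(−k_d t_c) = 30.6 × 0.6497 = 19.88 mg/L, and at the critical point k_a D_c = k_d L, so D_c = (0.417/1.65) × 19.88 = 5.024 mg/L.
Minimum DO = C_s − D_c = 11.3 − 5.024 = 6.276 mg/L.

t_c ≈ 1.03 d; D_c ≈ 5.02 mg/L; min DO ≈ 6.28 mg/L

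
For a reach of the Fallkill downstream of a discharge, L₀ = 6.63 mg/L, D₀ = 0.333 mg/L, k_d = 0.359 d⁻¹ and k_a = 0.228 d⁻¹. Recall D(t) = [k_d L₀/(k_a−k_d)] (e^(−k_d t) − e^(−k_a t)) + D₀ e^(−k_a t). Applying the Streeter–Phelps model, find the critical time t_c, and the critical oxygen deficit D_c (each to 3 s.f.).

t_c ≈ 3.33 d; D_c ≈ 3.16 mg/L

t_c = [1/(k_a−k_d)] ln[(k_a/k_d)(1 − D₀(k_a−k_d)/(k_d L₀))]
= [1/(0.228−0.359)] ln[(0.228/0.359)(1 − 0.333×-0.1310/(0.359×6.63))]
= (1/-0.1310) ln[0.6351 × 1.018] = -7.634 × ln(0.6467) = -7.634 × -0.4358 = 3.327 d.
L(t_c) = L₀ e^(−k_d t_c) = 6.63 × 0.3029 = 2.008 mg/L, and at the critical point k_a D_c = k_d L, so D_c = (0.359/0.228) × 2.008 = 3.162 mg/L.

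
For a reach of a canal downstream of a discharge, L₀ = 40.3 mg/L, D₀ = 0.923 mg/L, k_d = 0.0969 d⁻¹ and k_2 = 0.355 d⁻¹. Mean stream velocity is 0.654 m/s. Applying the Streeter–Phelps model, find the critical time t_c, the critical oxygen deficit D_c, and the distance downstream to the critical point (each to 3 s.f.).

t_c ≈ 4.79 d; D_c ≈ 6.92 mg/L; x_c ≈ 270 km

t_c = [1/(k_2−k_d)] ln[(k_2/k_d)(1 − D₀(k_2−k_d)/(k_d L₀))]
= [1/(0.355−0.0969)] ln[(0.355/0.0969)(1 − 0.923×0.2581/(0.0969×40.3))]
= (1/0.2581) ln[3.664 × 0.9390] = 3.874 × ln(3.440) = 3.874 × 1.235 = 4.787 d.
D_c = (k_d/k_2) L₀ e^(−k_d t_c) = (0.0969/0.355) × 40.3 × e^(−0.0969×4.787) = 0.2730 × 40.3 × 0.6289 = 6.918 mg/L.
x_c = v t_c = 0.654 m/s × 4.787 d × 86400 s/d = 270500 m ≈ 270 km.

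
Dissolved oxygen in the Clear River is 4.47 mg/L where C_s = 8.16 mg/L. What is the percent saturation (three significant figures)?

% saturation = C/C_s × 100 = 4.47/8.16 × 100 = 54.8 %.

54.8 % saturation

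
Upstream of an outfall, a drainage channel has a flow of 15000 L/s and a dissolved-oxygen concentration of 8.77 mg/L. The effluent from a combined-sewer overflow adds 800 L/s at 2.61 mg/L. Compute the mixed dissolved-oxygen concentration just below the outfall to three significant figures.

8.46 mg/L

Flow-weighted mixing: C = (Q_r C_r + Q_w C_w)/(Q_r + Q_w)
= (15000×8.77 + 800×2.61)/(15000 + 800) = 133600/15800 = 8.458 mg/L.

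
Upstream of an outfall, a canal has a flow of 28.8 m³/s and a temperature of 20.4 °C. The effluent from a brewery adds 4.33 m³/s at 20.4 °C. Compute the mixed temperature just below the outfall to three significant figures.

20.4 °C

Flow-weighted mixing: C = (Q_r C_r + Q_w C_w)/(Q_r + Q_w)
= (28.8×20.4 + 4.33×20.4)/(28.8 + 4.33) = 675.9/33.13 = 20.40 °C.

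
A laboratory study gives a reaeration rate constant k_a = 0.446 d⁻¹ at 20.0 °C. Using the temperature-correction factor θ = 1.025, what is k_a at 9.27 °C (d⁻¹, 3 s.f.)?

k_a(T₂) = k_a(T₁) · θ^(T₂−T₁) = 0.446 × 1.025^(9.27−20.0)
= 0.446 × 1.025^-10.7 = 0.446 × 0.7672 = 0.3422 d⁻¹.

k_a ≈ 0.342 d⁻¹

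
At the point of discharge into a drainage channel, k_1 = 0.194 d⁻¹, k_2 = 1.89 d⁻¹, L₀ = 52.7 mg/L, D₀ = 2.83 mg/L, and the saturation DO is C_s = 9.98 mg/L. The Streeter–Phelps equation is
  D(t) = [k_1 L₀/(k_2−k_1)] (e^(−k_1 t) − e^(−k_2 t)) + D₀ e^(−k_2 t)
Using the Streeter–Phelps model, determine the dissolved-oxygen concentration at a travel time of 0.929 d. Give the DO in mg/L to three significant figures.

DO ≈ 5.50 mg/L

k_1 L₀/(k_2−k_1) = 0.194×52.7/(1.89−0.194) = 10.22/1.696 = 6.028 mg/L.
e^(−k_1 t) = e^(−0.194×0.9290) = 0.8351; e^(−k_2 t) = e^(−1.89×0.9290) = 0.1728.
D = 6.028 × (0.8351 − 0.1728) + 2.83 × 0.1728 = 3.993 + 0.4889 = 4.481 mg/L.
DO = C_s − D = 9.98 − 4.481 = 5.499 mg/L.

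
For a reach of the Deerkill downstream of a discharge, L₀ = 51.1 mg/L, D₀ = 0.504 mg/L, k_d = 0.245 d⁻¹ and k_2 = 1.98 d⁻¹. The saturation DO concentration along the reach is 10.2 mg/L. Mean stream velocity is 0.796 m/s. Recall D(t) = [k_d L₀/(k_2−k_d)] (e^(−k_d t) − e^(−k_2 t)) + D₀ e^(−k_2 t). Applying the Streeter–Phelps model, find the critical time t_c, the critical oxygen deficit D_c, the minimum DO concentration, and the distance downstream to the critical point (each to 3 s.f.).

t_c = [1/(k_2−k_d)] ln[(k_2/k_d)(1 − D₀(k_2−k_d)/(k_d L₀))]
= [1/(1.98−0.245)] ln[(1.98/0.245)(1 − 0.504×1.735/(0.245×51.1))]
= (1/1.735) ln[8.082 × 0.9302] = 0.5764 × ln(7.517) = 0.5764 × 2.017 = 1.163 d.
D_c = (k_d/k_2) L₀ e^(−k_d t_c) = (0.245/1.98) × 51.1 × e^(−0.245×1.163) = 0.1237 × 51.1 × 0.7521 = 4.756 mg/L.
Minimum DO = C_s − D_c = 10.2 − 4.756 = 5.444 mg/L.
x_c = v t_c = 0.796 m/s × 1.163 d × 86400 s/d = 79960 m ≈ 80.0 km.

t_c ≈ 1.16 d; D_c ≈ 4.76 mg/L; min DO ≈ 5.44 mg/L; x_c ≈ 80.0 km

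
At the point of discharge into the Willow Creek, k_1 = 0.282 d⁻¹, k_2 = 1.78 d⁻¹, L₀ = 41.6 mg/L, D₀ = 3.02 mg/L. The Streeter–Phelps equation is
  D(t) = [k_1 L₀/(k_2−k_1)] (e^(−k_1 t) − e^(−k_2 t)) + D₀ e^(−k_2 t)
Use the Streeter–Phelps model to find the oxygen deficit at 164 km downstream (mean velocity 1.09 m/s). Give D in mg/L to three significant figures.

Travel time t = x/v = 164 km / (1.09 m/s) = 164000 m / 1.09 m/s = 150500 s = 1.741 d.
k_1 L₀/(k_2−k_1) = 0.282×41.6/(1.78−0.282) = 11.73/1.498 = 7.831 mg/L.
e^(−k_1 t) = e^(−0.282×1.741) = 0.6120; e^(−k_2 t) = e^(−1.78×1.741) = 0.04506.
D = 7.831 × (0.6120 − 0.04506) + 3.02 × 0.04506 = 4.440 + 0.1361 = 4.576 mg/L.

D ≈ 4.58 mg/L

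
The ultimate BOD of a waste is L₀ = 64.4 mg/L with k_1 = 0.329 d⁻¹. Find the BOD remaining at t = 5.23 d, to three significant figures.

L ≈ 11.5 mg/L

L_t = L₀ e^(−k_1 t) = 64.4 × e^(−0.329×5.23) = 64.4 × 0.1789 = 11.52 mg/L.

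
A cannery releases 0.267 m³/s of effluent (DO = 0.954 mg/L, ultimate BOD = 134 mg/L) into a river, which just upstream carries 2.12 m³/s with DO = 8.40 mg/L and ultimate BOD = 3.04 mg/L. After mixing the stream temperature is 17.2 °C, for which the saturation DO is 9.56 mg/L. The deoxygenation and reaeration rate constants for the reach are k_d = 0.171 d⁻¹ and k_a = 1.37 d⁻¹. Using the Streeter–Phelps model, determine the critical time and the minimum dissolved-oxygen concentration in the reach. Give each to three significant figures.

Mixed DO = (2.12×8.40 + 0.267×0.954)/(2.12+0.267) = 18.06/2.387 = 7.567 mg/L.
Mixed L₀ = (2.12×3.04 + 0.267×134)/(2.387) = 42.22/2.387 = 17.69 mg/L.
Initial deficit D₀ = C_s − DO₀ = 9.56 − 7.567 = 1.993 mg/L.
t_c = (1/1.199) ln[(1.37/0.171)(1 − 1.993×1.199/(0.171×17.69))] = 0.8340 × ln(1.683) = 0.4340 d.
D_c = (0.171/1.37) × 17.69 × e^(−0.171×0.4340) = 0.1248 × 17.69 × 0.9285 = 2.050 mg/L.
Minimum DO = 9.56 − 2.050 = 7.510 mg/L.

t_c ≈ 0.434 d; minimum DO ≈ 7.51 mg/L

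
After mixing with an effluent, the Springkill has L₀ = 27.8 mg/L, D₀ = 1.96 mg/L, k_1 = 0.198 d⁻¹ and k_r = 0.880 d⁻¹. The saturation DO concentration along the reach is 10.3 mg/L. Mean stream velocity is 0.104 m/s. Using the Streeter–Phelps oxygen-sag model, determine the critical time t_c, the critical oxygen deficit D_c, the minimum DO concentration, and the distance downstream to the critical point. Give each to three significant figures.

t_c = [1/(k_r−k_1)] ln[(k_r/k_1)(1 − D₀(k_r−k_1)/(k_1 L₀))]
= [1/(0.880−0.198)] ln[(0.880/0.198)(1 − 1.96×0.6820/(0.198×27.8))]
= (1/0.6820) ln[4.444 × 0.7572] = 1.466 × ln(3.365) = 1.466 × 1.213 = 1.779 d.
D_c = (k_1/k_r) L₀ e^(−k_1 t_c) = (0.198/0.880) × 27.8 × e^(−0.198×1.779) = 0.2250 × 27.8 × 0.7031 = 4.398 mg/L.
Minimum DO = C_s − D_c = 10.3 − 4.398 = 5.902 mg/L.
x_c = v t_c = 0.104 m/s × 1.779 d × 86400 s/d = 15990 m ≈ 16.0 km.

t_c ≈ 1.78 d; D_c ≈ 4.40 mg/L; min DO ≈ 5.90 mg/L; x_c ≈ 16.0 km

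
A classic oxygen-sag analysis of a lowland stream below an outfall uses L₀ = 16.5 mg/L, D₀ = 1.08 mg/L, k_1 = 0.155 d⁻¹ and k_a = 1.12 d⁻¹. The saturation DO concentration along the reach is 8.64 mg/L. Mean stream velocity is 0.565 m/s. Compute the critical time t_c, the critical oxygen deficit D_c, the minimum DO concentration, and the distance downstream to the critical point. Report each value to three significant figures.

t_c ≈ 1.51 d; D_c ≈ 1.81 mg/L; min DO ≈ 6.83 mg/L; x_c ≈ 73.6 km

At the critical point dD/dt = 0, so k_1 L₀ e^(−k_1 t) = k_a D. Substituting D(t) from the Streeter–Phelps equation and solving for t gives
t_c = ln[(k_a/k_1)(1 − D₀(k_a−k_1)/(k_1 L₀))] / (k_a−k_1).
Here k_a−k_1 = 0.9650 d⁻¹ and 1 − D₀(k_a−k_1)/(k_1 L₀) = 1 − 1.08×0.9650/(0.155×16.5) = 0.5925, so
t_c = ln(7.226 × 0.5925) / 0.9650 = 1.454 / 0.9650 = 1.507 d.
D_c = (k_1/k_a) L₀ e^(−k_1 t_c) = (0.155/1.12) × 16.5 × e^(−0.155×1.507) = 0.1384 × 16.5 × 0.7917 = 1.808 mg/L.
Minimum DO = C_s − D_c = 8.64 − 1.808 = 6.832 mg/L.
x_c = v t_c = 0.565 m/s × 1.507 d × 86400 s/d = 73570 m ≈ 73.6 km.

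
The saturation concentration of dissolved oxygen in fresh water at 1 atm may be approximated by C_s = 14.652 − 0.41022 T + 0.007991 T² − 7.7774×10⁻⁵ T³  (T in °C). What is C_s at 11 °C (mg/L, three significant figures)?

C_s = 14.652 − 0.41022×11 + 0.007991×11² − 7.7774×10⁻⁵×11³ = 11.00 mg/L.

C_s ≈ 11.0 mg/L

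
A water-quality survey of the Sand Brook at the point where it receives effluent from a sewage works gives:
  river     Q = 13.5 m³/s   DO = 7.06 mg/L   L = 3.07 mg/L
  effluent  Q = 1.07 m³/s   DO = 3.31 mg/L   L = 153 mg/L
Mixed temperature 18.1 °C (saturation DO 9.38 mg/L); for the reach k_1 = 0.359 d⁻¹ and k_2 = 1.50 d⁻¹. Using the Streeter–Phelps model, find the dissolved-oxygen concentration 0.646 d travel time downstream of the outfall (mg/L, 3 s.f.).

Mixed DO = (13.5×7.06 + 1.07×3.31)/(13.5+1.07) = 98.85/14.57 = 6.785 mg/L.
Mixed L₀ = (13.5×3.07 + 1.07×153)/(14.57) = 205.2/14.57 = 14.08 mg/L.
Initial deficit D₀ = C_s − DO₀ = 9.38 − 6.785 = 2.595 mg/L.
D(0.646) = [0.359×14.08/(1.50−0.359)](e^(−0.359×0.646) − e^(−1.50×0.646)) + 2.595 e^(−1.50×0.646)
= 4.430 × (0.7930 − 0.3795) + 2.595 × 0.3795 = 2.817 mg/L.
DO = 9.38 − 2.817 = 6.563 mg/L.

DO ≈ 6.56 mg/L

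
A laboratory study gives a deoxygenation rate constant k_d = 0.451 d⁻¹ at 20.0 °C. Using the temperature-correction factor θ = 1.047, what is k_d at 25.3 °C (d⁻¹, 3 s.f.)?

k_d ≈ 0.575 d⁻¹

k_d(T₂) = k_d(T₁) · θ^(T₂−T₁) = 0.451 × 1.047^(25.3−20.0)
= 0.451 × 1.047^5.30 = 0.451 × 1.276 = 0.5753 d⁻¹.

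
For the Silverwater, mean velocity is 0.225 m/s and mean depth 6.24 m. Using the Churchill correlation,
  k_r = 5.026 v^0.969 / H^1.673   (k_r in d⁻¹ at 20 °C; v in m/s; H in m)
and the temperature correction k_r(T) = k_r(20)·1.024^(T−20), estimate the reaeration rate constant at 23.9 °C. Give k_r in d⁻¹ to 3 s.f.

k_r ≈ 0.0607 d⁻¹

k_r(20) = 5.026 × 0.225^0.969 / 6.24^1.673 = 5.026 × 0.2356 / 21.40 = 0.05535 d⁻¹.
k_r(23.9) = 0.05535 × 1.024^(23.9−20) = 0.05535 × 1.097 = 0.06072 d⁻¹.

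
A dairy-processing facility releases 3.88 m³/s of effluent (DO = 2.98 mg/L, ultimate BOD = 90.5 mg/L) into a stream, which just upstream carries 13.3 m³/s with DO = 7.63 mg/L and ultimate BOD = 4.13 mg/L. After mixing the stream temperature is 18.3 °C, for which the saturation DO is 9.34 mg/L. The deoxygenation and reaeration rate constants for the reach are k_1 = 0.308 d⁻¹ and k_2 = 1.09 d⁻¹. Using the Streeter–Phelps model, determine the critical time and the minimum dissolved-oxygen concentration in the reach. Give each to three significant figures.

t_c ≈ 1.17 d; minimum DO ≈ 4.68 mg/L

Mixed DO = (13.3×7.63 + 3.88×2.98)/(13.3+3.88) = 113.0/17.18 = 6.580 mg/L.
Mixed L₀ = (13.3×4.13 + 3.88×90.5)/(17.18) = 406.1/17.18 = 23.64 mg/L.
Initial deficit D₀ = C_s − DO₀ = 9.34 − 6.580 = 2.760 mg/L.
t_c = (1/0.7820) ln[(1.09/0.308)(1 − 2.760×0.7820/(0.308×23.64))] = 1.279 × ln(2.490) = 1.166 d.
D_c = (0.308/1.09) × 23.64 × e^(−0.308×1.166) = 0.2826 × 23.64 × 0.6982 = 4.663 mg/L.
Minimum DO = 9.34 − 4.663 = 4.677 mg/L.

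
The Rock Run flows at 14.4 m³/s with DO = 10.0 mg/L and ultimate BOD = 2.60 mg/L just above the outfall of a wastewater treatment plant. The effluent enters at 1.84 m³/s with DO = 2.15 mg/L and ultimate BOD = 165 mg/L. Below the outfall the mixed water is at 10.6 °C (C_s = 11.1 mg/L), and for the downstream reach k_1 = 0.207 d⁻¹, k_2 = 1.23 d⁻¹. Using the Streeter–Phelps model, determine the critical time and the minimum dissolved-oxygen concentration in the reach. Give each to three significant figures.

t_c ≈ 1.12 d; minimum DO ≈ 8.30 mg/L

Mixed DO = (14.4×10.0 + 1.84×2.15)/(14.4+1.84) = 148.0/16.24 = 9.111 mg/L.
Mixed L₀ = (14.4×2.60 + 1.84×165)/(16.24) = 341.0/16.24 = 21.00 mg/L.
Initial deficit D₀ = C_s − DO₀ = 11.1 − 9.111 = 1.989 mg/L.
t_c = (1/1.023) ln[(1.23/0.207)(1 − 1.989×1.023/(0.207×21.00))] = 0.9775 × ln(3.160) = 1.125 d.
D_c = (0.207/1.23) × 21.00 × e^(−0.207×1.125) = 0.1683 × 21.00 × 0.7923 = 2.800 mg/L.
Minimum DO = 11.1 − 2.800 = 8.300 mg/L.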